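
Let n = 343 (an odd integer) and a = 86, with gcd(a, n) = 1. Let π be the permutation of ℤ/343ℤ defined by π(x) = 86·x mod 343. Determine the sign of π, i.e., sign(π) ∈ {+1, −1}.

Start at x=228: 228 → 57 → 100 → 25 → 92 → 23 → 263 → … (one orbit).
The orbit structure of x ↦ 86x mod 343: 7 orbits of sizes [147, 147, 21, 21, 3, 3, 1].
n − c = 343 − 7 = 336; sign = (−1)^336 = +1.
Zolotarev: (86|343) = +1, matching the cycle-count sign.

+1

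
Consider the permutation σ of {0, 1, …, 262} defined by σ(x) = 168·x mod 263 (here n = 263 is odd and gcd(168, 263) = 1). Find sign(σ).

Orbit of 175 under x↦168x: [175, 207, 60, 86, 246, 37, 167]… (length divides ord_263(168)).
π_168 has 2 disjoint cycles with lengths [262, 1] on {0,…,262}.
sign(π) = (−1)^{n − #cycles} = (−1)^{263−2} = (−1)^261 = -1.

-1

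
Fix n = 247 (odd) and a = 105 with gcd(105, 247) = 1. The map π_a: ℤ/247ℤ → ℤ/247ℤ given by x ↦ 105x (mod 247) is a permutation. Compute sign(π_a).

-1

Start at x=157: 157 → 183 → 196 → 79 → 144 → 53 → 131 → … (one orbit).
26 cycles of lengths [18, 18, 18, 18, 18, 18, 18, 18, 18, 18, 18, 18, 18, 1, 1, 1, 1, 1, 1, 1, 1, 1, 1, 1, 1, 1].
Σ(ℓ_i−1) = 247−26 = 221; sign = (−1)^221 = -1.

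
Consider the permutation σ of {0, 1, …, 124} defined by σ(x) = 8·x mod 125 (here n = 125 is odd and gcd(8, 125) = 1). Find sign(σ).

-1

Trace 38: π^k(38) = [38, 54, 57, 81, 23, 59, 97] for k=0..6.
Decompose π into cycles: lengths [100, 20, 4, 1] (4 cycles, including the fixed point 0).
4 cycles on 125: each ℓ→(−1)^(ℓ−1), product (−1)^121 = -1.
Via Zolotarev, sign(π_{8}) = (8|125) = -1.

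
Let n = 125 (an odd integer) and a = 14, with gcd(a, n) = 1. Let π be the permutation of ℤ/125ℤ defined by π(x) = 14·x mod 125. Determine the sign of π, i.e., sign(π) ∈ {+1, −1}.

+1

Orbit of 121 under x↦14x: [121, 69, 91, 24, 86, 79, 106]… (length divides ord_125(14)).
Decompose π into cycles: lengths [50, 50, 10, 10, 2, 2, 1] (7 cycles, including the fixed point 0).
n − c = 125 − 7 = 118; sign = (−1)^118 = +1.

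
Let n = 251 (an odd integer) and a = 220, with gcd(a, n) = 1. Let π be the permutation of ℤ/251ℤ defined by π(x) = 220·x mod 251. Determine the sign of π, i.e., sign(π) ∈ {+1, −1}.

Start at x=208: 208 → 78 → 92 → 160 → 60 → 148 → 181 → … (one orbit).
π_220 has 2 disjoint cycles with lengths [250, 1] on {0,…,250}.
Σ(ℓ_i−1) = 251−2 = 249; sign = (−1)^249 = -1.
(220|251)_J = -1 (Zolotarev's lemma cross-check).

-1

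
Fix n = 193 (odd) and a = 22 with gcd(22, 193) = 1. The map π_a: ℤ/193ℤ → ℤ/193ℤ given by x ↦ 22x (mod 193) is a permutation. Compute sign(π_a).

-1

Orbit of 174 under x↦22x: [174, 161, 68, 145, 102, 121, 153]… (length divides ord_193(22)).
Cycle lengths of π_22 on ℤ/193ℤ: [192, 1]; 2 cycles in total.
Σ(ℓ_i−1) = 193−2 = 191; sign = (−1)^191 = -1.
Check: (22/193) = -1 by Zolotarev.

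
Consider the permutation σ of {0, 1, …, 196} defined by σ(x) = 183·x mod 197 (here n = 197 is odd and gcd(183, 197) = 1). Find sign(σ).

-1

Orbit of 196 under x↦183x: [196, 14, 1, 183]… (length divides ord_197(183)).
50 cycles of lengths [4, 4, 4, 4, 4, 4, 4, 4, 4, 4, 4, 4, 4, 4, 4, 4, 4, 4, 4, 4, 4, 4, 4, 4, 4, 4, 4, 4, 4, 4, 4, 4, 4, 4, 4, 4, 4, 4, 4, 4, 4, 4, 4, 4, 4, 4, 4, 4, 4, 1].
sign(π) = (−1)^{n − #cycles} = (−1)^{197−50} = (−1)^147 = -1.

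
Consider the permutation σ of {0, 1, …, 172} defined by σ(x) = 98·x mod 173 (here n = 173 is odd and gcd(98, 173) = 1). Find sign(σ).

-1

Trace 12: π^k(12) = [12, 138, 30, 172, 75, 84, 101] for k=0..6.
Cycle lengths of π_98 on ℤ/173ℤ: [172, 1]; 2 cycles in total.
sign(π) = (−1)^{n − #cycles} = (−1)^{173−2} = (−1)^171 = -1.
The Jacobi symbol (98|173) = -1 (Zolotarev) agrees.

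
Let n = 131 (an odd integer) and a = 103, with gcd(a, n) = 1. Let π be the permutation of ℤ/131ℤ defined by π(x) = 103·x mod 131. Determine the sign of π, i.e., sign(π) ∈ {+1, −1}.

-1

Start at x=122: 122 → 121 → 18 → 20 → 95 → 91 → 72 → … (one orbit).
π_103 has 2 disjoint cycles with lengths [130, 1] on {0,…,130}.
Σ(ℓ_i−1) = 131−2 = 129; sign = (−1)^129 = -1.
The Jacobi symbol (103|131) = -1 (Zolotarev) agrees.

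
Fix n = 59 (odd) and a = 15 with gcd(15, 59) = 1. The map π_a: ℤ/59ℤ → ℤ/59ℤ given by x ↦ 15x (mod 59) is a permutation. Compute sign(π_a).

Trace 49: π^k(49) = [49, 27, 51, 57, 29, 22, 35] for k=0..6.
Cycle lengths of π_15 on ℤ/59ℤ: [29, 29, 1]; 3 cycles in total.
Σ(ℓ_i−1) = 59−3 = 56; sign = (−1)^56 = +1.
The Jacobi symbol (15|59) = +1 (Zolotarev) agrees.

+1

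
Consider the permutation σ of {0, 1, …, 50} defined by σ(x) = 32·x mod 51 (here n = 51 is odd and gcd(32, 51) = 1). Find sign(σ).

Orbit of 16 under x↦32x: [16, 2, 13, 8, 1, 32, 4]… (length divides ord_51(32)).
Cycle lengths of π_32 on ℤ/51ℤ: [8, 8, 8, 8, 8, 8, 2, 1]; 8 cycles in total.
sign(π) = (−1)^{n − #cycles} = (−1)^{51−8} = (−1)^43 = -1.
Via Zolotarev, sign(π_{32}) = (32|51) = -1.

-1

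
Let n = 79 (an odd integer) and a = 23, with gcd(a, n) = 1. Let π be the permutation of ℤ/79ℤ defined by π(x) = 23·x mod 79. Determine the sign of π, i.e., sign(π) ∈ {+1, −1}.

+1

Orbit of 1 under x↦23x: [1, 23, 55]… (length divides ord_79(23)).
Cycle type of π: 3×26 + 1; total 27 cycles.
n − c = 79 − 27 = 52; sign = (−1)^52 = +1.
Check: (23/79) = +1 by Zolotarev.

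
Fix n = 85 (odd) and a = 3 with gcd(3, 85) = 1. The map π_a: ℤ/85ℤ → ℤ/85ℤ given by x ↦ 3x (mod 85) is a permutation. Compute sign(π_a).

+1

Trace 21: π^k(21) = [21, 63, 19, 57, 1, 3, 9] for k=0..6.
π_3 has 7 disjoint cycles with lengths [16, 16, 16, 16, 16, 4, 1] on {0,…,84}.
7 cycles on 85: each ℓ→(−1)^(ℓ−1), product (−1)^78 = +1.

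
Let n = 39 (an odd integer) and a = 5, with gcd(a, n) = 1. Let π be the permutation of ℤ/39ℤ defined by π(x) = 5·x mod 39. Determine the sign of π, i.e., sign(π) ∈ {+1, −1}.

Trace 25: π^k(25) = [25, 8, 1, 5] for k=0..3.
π_5 has 11 disjoint cycles with lengths [4, 4, 4, 4, 4, 4, 4, 4, 4, 2, 1] on {0,…,38}.
sign(π) = (−1)^{n − #cycles} = (−1)^{39−11} = (−1)^28 = +1.

+1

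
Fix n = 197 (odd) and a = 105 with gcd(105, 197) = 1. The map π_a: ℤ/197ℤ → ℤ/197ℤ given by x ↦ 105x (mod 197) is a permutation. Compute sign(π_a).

Orbit of 60 under x↦105x: [60, 193, 171, 28, 182, 1, 105]… (length divides ord_197(105)).
Cycle type of π: 49×4 + 1; total 5 cycles.
n − c = 197 − 5 = 192; sign = (−1)^192 = +1.
The Jacobi symbol (105|197) = +1 (Zolotarev) agrees.

+1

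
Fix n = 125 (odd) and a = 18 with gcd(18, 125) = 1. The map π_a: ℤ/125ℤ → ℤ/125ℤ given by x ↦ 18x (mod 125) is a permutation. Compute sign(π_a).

Trace 51: π^k(51) = [51, 43, 24, 57, 26, 93, 49] for k=0..6.
Cycle lengths of π_18 on ℤ/125ℤ: [20, 20, 20, 20, 20, 4, 4, 4, 4, 4, 4, 1]; 12 cycles in total.
12 cycles on 125: each ℓ→(−1)^(ℓ−1), product (−1)^113 = -1.

-1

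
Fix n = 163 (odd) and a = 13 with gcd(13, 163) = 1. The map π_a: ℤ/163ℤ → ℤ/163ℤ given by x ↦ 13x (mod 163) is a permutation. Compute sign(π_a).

-1

Start at x=142: 142 → 53 → 37 → 155 → 59 → 115 → 28 → … (one orbit).
Cycle lengths of π_13 on ℤ/163ℤ: [54, 54, 54, 1]; 4 cycles in total.
Σ(ℓ_i−1) = 163−4 = 159; sign = (−1)^159 = -1.
The Jacobi symbol (13|163) = -1 (Zolotarev) agrees.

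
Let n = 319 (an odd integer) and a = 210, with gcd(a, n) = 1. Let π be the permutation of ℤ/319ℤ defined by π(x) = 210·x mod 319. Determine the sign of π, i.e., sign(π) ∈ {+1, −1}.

Trace 199: π^k(199) = [199, 1, 210, 78, 111, 23, 45] for k=0..6.
The orbit structure of x ↦ 210x mod 319: 55 orbits of sizes [7, 7, 7, 7, 7, 7, 7, 7, 7, 7, 7, 7, 7, 7, 7, 7, 7, 7, 7, 7, 7, 7, 7, 7, 7, 7, 7, 7, 7, 7, 7, 7, 7, 7, 7, 7, 7, 7, 7, 7, 7, 7, 7, 7, 1, 1, 1, 1, 1, 1, 1, 1, 1, 1, 1].
n − c = 319 − 55 = 264; sign = (−1)^264 = +1.

+1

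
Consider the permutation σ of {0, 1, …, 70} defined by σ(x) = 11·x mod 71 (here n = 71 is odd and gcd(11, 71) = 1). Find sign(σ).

-1

Start at x=35: 35 → 30 → 46 → 9 → 28 → 24 → 51 → … (one orbit).
The orbit structure of x ↦ 11x mod 71: 2 orbits of sizes [70, 1].
Σ(ℓ_i−1) = 71−2 = 69; sign = (−1)^69 = -1.
The Jacobi symbol (11|71) = -1 (Zolotarev) agrees.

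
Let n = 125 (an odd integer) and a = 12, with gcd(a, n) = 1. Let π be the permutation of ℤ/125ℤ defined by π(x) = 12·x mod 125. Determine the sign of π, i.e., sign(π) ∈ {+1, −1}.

-1

Trace 47: π^k(47) = [47, 64, 18, 91, 92, 104, 123] for k=0..6.
π_12 has 4 disjoint cycles with lengths [100, 20, 4, 1] on {0,…,124}.
125 − 4 = 121 transpositions; sign(π) = (−1)^121 = -1.
The Jacobi symbol (12|125) = -1 (Zolotarev) agrees.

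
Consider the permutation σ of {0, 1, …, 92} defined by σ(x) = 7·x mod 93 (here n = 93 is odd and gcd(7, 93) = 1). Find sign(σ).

+1

Trace 19: π^k(19) = [19, 40, 1, 7, 49, 64, 76] for k=0..6.
The orbit structure of x ↦ 7x mod 93: 9 orbits of sizes [15, 15, 15, 15, 15, 15, 1, 1, 1].
With 9 cycles on 93 points, sign = (−1)^{93−9} = +1.
Via Zolotarev, sign(π_{7}) = (7|93) = +1.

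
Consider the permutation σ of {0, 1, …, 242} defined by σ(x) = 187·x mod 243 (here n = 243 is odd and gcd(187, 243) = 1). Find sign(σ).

+1

Orbit of 88 under x↦187x: [88, 175, 163, 106, 139, 235, 205]… (length divides ord_243(187)).
The orbit structure of x ↦ 187x mod 243: 11 orbits of sizes [81, 81, 27, 27, 9, 9, 3, 3, 1, 1, 1].
n − c = 243 − 11 = 232; sign = (−1)^232 = +1.
Zolotarev: (187|243) = +1, matching the cycle-count sign.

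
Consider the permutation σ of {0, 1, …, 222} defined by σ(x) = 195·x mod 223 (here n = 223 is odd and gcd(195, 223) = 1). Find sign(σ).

Trace 196: π^k(196) = [196, 87, 17, 193, 171, 118, 41] for k=0..6.
Decompose π into cycles: lengths [74, 74, 74, 1] (4 cycles, including the fixed point 0).
4 cycles on 223: each ℓ→(−1)^(ℓ−1), product (−1)^219 = -1.

-1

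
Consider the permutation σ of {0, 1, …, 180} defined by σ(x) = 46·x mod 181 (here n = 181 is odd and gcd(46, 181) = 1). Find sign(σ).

+1

Orbit of 180 under x↦46x: [180, 135, 56, 42, 122, 1, 46]… (length divides ord_181(46)).
19 cycles of lengths [10, 10, 10, 10, 10, 10, 10, 10, 10, 10, 10, 10, 10, 10, 10, 10, 10, 10, 1].
19 cycles on 181: each ℓ→(−1)^(ℓ−1), product (−1)^162 = +1.
The Jacobi symbol (46|181) = +1 (Zolotarev) agrees.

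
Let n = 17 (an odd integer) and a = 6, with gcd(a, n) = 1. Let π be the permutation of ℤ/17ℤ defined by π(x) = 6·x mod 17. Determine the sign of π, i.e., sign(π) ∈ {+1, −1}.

Orbit of 6 under x↦6x: [6, 2, 12, 4, 7, 8, 14]… (length divides ord_17(6)).
2 cycles of lengths [16, 1].
With 2 cycles on 17 points, sign = (−1)^{17−2} = -1.
Zolotarev: (6|17) = -1, matching the cycle-count sign.

-1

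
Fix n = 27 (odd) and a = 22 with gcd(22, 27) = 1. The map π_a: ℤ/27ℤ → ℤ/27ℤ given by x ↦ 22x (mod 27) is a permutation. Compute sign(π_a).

+1

Trace 13: π^k(13) = [13, 16, 1, 22, 25, 10, 4] for k=0..6.
Cycle lengths of π_22 on ℤ/27ℤ: [9, 9, 3, 3, 1, 1, 1]; 7 cycles in total.
sign(π) = (−1)^{n − #cycles} = (−1)^{27−7} = (−1)^20 = +1.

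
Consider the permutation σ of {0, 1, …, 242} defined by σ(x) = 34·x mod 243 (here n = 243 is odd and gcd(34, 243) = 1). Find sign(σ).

+1

Orbit of 88 under x↦34x: [88, 76, 154, 133, 148, 172, 16]… (length divides ord_243(34)).
The orbit structure of x ↦ 34x mod 243: 11 orbits of sizes [81, 81, 27, 27, 9, 9, 3, 3, 1, 1, 1].
n − c = 243 − 11 = 232; sign = (−1)^232 = +1.
Check: (34/243) = +1 by Zolotarev.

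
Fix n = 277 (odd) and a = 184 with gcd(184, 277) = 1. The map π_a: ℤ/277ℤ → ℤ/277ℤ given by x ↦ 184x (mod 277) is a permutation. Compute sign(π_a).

Trace 118: π^k(118) = [118, 106, 114, 201, 143, 274, 2] for k=0..6.
π_184 has 2 disjoint cycles with lengths [276, 1] on {0,…,276}.
sign(π) = (−1)^{n − #cycles} = (−1)^{277−2} = (−1)^275 = -1.

-1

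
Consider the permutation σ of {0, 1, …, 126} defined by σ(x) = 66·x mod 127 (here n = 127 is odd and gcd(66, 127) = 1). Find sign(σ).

-1

Trace 50: π^k(50) = [50, 125, 122, 51, 64, 33, 19] for k=0..6.
Cycle type of π: 42×3 + 1; total 4 cycles.
n − c = 127 − 4 = 123; sign = (−1)^123 = -1.
Zolotarev: (66|127) = -1, matching the cycle-count sign.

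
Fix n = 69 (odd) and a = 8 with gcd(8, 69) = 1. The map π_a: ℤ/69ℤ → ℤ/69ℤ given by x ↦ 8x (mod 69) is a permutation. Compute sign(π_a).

Orbit of 8 under x↦8x: [8, 64, 29, 25, 62, 13, 35]… (length divides ord_69(8)).
Cycle lengths of π_8 on ℤ/69ℤ: [22, 22, 11, 11, 2, 1]; 6 cycles in total.
n − c = 69 − 6 = 63; sign = (−1)^63 = -1.

-1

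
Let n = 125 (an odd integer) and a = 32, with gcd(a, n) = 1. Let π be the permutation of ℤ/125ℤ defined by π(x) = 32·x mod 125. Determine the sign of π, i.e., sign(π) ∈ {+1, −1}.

-1

Orbit of 99 under x↦32x: [99, 43, 1, 32, 24, 18, 76]… (length divides ord_125(32)).
π_32 has 12 disjoint cycles with lengths [20, 20, 20, 20, 20, 4, 4, 4, 4, 4, 4, 1] on {0,…,124}.
125 − 12 = 113 transpositions; sign(π) = (−1)^113 = -1.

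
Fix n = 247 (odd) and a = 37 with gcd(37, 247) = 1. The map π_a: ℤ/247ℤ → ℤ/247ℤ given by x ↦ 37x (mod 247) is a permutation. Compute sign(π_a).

+1

Orbit of 153 under x↦37x: [153, 227, 1, 37, 134, 18, 172]… (length divides ord_247(37)).
29 cycles of lengths [12, 12, 12, 12, 12, 12, 12, 12, 12, 12, 12, 12, 12, 12, 12, 12, 12, 12, 12, 2, 2, 2, 2, 2, 2, 2, 2, 2, 1].
With 29 cycles on 247 points, sign = (−1)^{247−29} = +1.
(37|247)_J = +1 (Zolotarev's lemma cross-check).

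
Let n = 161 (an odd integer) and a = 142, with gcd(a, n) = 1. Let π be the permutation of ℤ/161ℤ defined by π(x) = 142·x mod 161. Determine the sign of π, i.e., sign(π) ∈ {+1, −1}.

+1

Trace 39: π^k(39) = [39, 64, 72, 81, 71, 100, 32] for k=0..6.
π_142 has 9 disjoint cycles with lengths [33, 33, 33, 33, 11, 11, 3, 3, 1] on {0,…,160}.
With 9 cycles on 161 points, sign = (−1)^{161−9} = +1.
Zolotarev: (142|161) = +1, matching the cycle-count sign.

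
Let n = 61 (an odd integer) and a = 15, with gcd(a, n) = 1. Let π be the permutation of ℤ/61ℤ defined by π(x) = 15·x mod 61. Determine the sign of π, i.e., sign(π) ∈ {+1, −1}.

+1

Orbit of 42 under x↦15x: [42, 20, 56, 47, 34, 22, 25]… (length divides ord_61(15)).
Cycle type of π: 15×4 + 1; total 5 cycles.
n − c = 61 − 5 = 56; sign = (−1)^56 = +1.
Via Zolotarev, sign(π_{15}) = (15|61) = +1.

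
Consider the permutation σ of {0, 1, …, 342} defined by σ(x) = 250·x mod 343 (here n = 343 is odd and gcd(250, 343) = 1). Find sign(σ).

-1

Trace 318: π^k(318) = [318, 267, 208, 207, 300, 226, 248] for k=0..6.
The orbit structure of x ↦ 250x mod 343: 4 orbits of sizes [294, 42, 6, 1].
n − c = 343 − 4 = 339; sign = (−1)^339 = -1.
Zolotarev: (250|343) = -1, matching the cycle-count sign.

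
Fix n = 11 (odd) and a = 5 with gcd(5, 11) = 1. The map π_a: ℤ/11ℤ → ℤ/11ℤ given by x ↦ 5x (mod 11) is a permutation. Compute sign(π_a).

Orbit of 9 under x↦5x: [9, 1, 5, 3, 4]… (length divides ord_11(5)).
π_5 has 3 disjoint cycles with lengths [5, 5, 1] on {0,…,10}.
n − c = 11 − 3 = 8; sign = (−1)^8 = +1.

+1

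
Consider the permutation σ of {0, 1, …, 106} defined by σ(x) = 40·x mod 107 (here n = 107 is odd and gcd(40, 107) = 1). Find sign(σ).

Orbit of 23 under x↦40x: [23, 64, 99, 1, 40, 102, 14]… (length divides ord_107(40)).
3 cycles of lengths [53, 53, 1].
Σ(ℓ_i−1) = 107−3 = 104; sign = (−1)^104 = +1.
Check: (40/107) = +1 by Zolotarev.

+1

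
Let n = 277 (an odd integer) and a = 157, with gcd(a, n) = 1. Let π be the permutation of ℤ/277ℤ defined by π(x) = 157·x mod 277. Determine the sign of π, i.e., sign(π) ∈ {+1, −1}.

Orbit of 27 under x↦157x: [27, 84, 169, 218, 155, 236, 211]… (length divides ord_277(157)).
13 cycles of lengths [23, 23, 23, 23, 23, 23, 23, 23, 23, 23, 23, 23, 1].
With 13 cycles on 277 points, sign = (−1)^{277−13} = +1.
Check: (157/277) = +1 by Zolotarev.

+1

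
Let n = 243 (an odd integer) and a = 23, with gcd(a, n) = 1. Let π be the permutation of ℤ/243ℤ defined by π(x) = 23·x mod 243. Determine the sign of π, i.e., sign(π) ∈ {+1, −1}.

-1

Orbit of 94 under x↦23x: [94, 218, 154, 140, 61, 188, 193]… (length divides ord_243(23)).
Cycle lengths of π_23 on ℤ/243ℤ: [162, 54, 18, 6, 2, 1]; 6 cycles in total.
n − c = 243 − 6 = 237; sign = (−1)^237 = -1.
The Jacobi symbol (23|243) = -1 (Zolotarev) agrees.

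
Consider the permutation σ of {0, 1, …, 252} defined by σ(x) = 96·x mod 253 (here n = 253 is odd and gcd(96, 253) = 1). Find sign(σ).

Trace 167: π^k(167) = [167, 93, 73, 177, 41, 141, 127] for k=0..6.
Cycle lengths of π_96 on ℤ/253ℤ: [110, 110, 11, 11, 10, 1]; 6 cycles in total.
Σ(ℓ_i−1) = 253−6 = 247; sign = (−1)^247 = -1.
(96|253)_J = -1 (Zolotarev's lemma cross-check).

-1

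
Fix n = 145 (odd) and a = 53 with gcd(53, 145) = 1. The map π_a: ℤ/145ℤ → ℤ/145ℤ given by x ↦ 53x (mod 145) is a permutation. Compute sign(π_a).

-1

Start at x=52: 52 → 1 → 53 → 54 → 107 → 16 → 123 → … (one orbit).
Cycle lengths of π_53 on ℤ/145ℤ: [28, 28, 28, 28, 7, 7, 7, 7, 4, 1]; 10 cycles in total.
sign(π) = (−1)^{n − #cycles} = (−1)^{145−10} = (−1)^135 = -1.
(53|145)_J = -1 (Zolotarev's lemma cross-check).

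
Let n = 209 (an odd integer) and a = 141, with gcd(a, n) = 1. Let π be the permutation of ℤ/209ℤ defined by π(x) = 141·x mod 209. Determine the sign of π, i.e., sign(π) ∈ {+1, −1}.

-1

Start at x=1: 1 → 141 → 26 → 113 → 49 → 12 → 20 → … (one orbit).
Cycle lengths of π_141 on ℤ/209ℤ: [30, 30, 30, 30, 30, 30, 6, 6, 6, 5, 5, 1]; 12 cycles in total.
With 12 cycles on 209 points, sign = (−1)^{209−12} = -1.
The Jacobi symbol (141|209) = -1 (Zolotarev) agrees.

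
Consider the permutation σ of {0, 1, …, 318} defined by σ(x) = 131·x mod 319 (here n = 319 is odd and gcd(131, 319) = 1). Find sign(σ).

Trace 76: π^k(76) = [76, 67, 164, 111, 186, 122, 32] for k=0..6.
Cycle lengths of π_131 on ℤ/319ℤ: [28, 28, 28, 28, 28, 28, 28, 28, 28, 28, 28, 2, 2, 2, 2, 2, 1]; 17 cycles in total.
Σ(ℓ_i−1) = 319−17 = 302; sign = (−1)^302 = +1.

+1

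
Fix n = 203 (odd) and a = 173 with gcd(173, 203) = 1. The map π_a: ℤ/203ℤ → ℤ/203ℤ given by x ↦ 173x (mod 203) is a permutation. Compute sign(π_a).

Trace 173: π^k(173) = [173, 88, 202, 30, 115, 1] for k=0..5.
44 cycles of lengths [6, 6, 6, 6, 6, 6, 6, 6, 6, 6, 6, 6, 6, 6, 6, 6, 6, 6, 6, 6, 6, 6, 6, 6, 6, 6, 6, 6, 6, 2, 2, 2, 2, 2, 2, 2, 2, 2, 2, 2, 2, 2, 2, 1].
n − c = 203 − 44 = 159; sign = (−1)^159 = -1.
The Jacobi symbol (173|203) = -1 (Zolotarev) agrees.

-1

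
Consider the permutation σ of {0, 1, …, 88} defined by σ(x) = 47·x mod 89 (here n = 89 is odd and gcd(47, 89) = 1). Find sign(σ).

+1

Start at x=85: 85 → 79 → 64 → 71 → 44 → 21 → 8 → … (one orbit).
π_47 has 3 disjoint cycles with lengths [44, 44, 1] on {0,…,88}.
With 3 cycles on 89 points, sign = (−1)^{89−3} = +1.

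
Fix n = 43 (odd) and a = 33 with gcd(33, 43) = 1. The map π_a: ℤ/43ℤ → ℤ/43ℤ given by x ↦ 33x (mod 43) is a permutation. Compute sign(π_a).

Trace 27: π^k(27) = [27, 31, 34, 4, 3, 13, 42] for k=0..6.
Cycle type of π: 42 + 1; total 2 cycles.
n − c = 43 − 2 = 41; sign = (−1)^41 = -1.
(33|43)_J = -1 (Zolotarev's lemma cross-check).

-1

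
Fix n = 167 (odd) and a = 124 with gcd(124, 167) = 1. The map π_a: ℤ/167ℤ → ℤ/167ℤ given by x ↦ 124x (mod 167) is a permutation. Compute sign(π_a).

Orbit of 87 under x↦124x: [87, 100, 42, 31, 3, 38, 36]… (length divides ord_167(124)).
The orbit structure of x ↦ 124x mod 167: 3 orbits of sizes [83, 83, 1].
sign(π) = (−1)^{n − #cycles} = (−1)^{167−3} = (−1)^164 = +1.

+1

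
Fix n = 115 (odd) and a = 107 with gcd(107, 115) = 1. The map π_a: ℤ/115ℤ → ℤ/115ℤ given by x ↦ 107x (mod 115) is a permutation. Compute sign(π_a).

+1

Trace 1: π^k(1) = [1, 107, 64, 63, 71, 7, 59] for k=0..6.
Cycle type of π: 44×2 + 22 + 4 + 1; total 5 cycles.
Σ(ℓ_i−1) = 115−5 = 110; sign = (−1)^110 = +1.
Zolotarev: (107|115) = +1, matching the cycle-count sign.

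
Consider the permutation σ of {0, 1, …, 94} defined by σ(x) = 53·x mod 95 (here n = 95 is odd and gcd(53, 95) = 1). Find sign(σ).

+1

Orbit of 61 under x↦53x: [61, 3, 64, 67, 36, 8, 44]… (length divides ord_95(53)).
The orbit structure of x ↦ 53x mod 95: 5 orbits of sizes [36, 36, 18, 4, 1].
With 5 cycles on 95 points, sign = (−1)^{95−5} = +1.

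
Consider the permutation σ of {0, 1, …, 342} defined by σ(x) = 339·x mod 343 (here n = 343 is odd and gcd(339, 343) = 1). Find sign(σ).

Trace 60: π^k(60) = [60, 103, 274, 276, 268, 300, 172] for k=0..6.
Decompose π into cycles: lengths [294, 42, 6, 1] (4 cycles, including the fixed point 0).
sign(π) = (−1)^{n − #cycles} = (−1)^{343−4} = (−1)^339 = -1.

-1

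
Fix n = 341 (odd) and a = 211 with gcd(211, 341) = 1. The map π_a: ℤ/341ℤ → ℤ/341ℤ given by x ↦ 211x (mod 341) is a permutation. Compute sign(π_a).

Orbit of 335 under x↦211x: [335, 98, 218, 304, 36, 94, 56]… (length divides ord_341(211)).
Decompose π into cycles: lengths [30, 30, 30, 30, 30, 30, 30, 30, 30, 30, 10, 3, 3, 3, 3, 3, 3, 3, 3, 3, 3, 1] (22 cycles, including the fixed point 0).
341 − 22 = 319 transpositions; sign(π) = (−1)^319 = -1.
Check: (211/341) = -1 by Zolotarev.

-1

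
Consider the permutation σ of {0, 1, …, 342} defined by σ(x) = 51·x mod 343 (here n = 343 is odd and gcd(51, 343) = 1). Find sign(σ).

+1

Orbit of 323 under x↦51x: [323, 9, 116, 85, 219, 193, 239]… (length divides ord_343(51)).
The orbit structure of x ↦ 51x mod 343: 7 orbits of sizes [147, 147, 21, 21, 3, 3, 1].
7 cycles on 343: each ℓ→(−1)^(ℓ−1), product (−1)^336 = +1.
Via Zolotarev, sign(π_{51}) = (51|343) = +1.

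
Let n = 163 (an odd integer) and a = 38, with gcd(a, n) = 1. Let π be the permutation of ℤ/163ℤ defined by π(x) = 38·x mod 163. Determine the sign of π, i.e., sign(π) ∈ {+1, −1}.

+1

Trace 40: π^k(40) = [40, 53, 58, 85, 133, 1, 38] for k=0..6.
19 cycles of lengths [9, 9, 9, 9, 9, 9, 9, 9, 9, 9, 9, 9, 9, 9, 9, 9, 9, 9, 1].
163 − 19 = 144 transpositions; sign(π) = (−1)^144 = +1.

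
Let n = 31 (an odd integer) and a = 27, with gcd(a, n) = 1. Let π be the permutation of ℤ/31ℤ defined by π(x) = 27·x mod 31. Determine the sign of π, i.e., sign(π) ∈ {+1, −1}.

-1

Trace 23: π^k(23) = [23, 1, 27, 16, 29, 8, 30] for k=0..6.
Decompose π into cycles: lengths [10, 10, 10, 1] (4 cycles, including the fixed point 0).
n − c = 31 − 4 = 27; sign = (−1)^27 = -1.
The Jacobi symbol (27|31) = -1 (Zolotarev) agrees.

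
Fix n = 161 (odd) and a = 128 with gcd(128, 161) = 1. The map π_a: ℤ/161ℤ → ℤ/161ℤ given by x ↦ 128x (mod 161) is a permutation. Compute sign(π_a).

+1

Start at x=100: 100 → 81 → 64 → 142 → 144 → 78 → 2 → … (one orbit).
Cycle lengths of π_128 on ℤ/161ℤ: [33, 33, 33, 33, 11, 11, 3, 3, 1]; 9 cycles in total.
9 cycles on 161: each ℓ→(−1)^(ℓ−1), product (−1)^152 = +1.
Check: (128/161) = +1 by Zolotarev.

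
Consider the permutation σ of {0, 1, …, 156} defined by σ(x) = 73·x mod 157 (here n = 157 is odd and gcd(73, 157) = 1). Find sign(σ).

-1

Trace 49: π^k(49) = [49, 123, 30, 149, 44, 72, 75] for k=0..6.
Cycle lengths of π_73 on ℤ/157ℤ: [156, 1]; 2 cycles in total.
2 cycles on 157: each ℓ→(−1)^(ℓ−1), product (−1)^155 = -1.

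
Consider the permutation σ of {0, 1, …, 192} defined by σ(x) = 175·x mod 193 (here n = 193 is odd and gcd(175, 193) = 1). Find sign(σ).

Orbit of 50 under x↦175x: [50, 65, 181, 23, 165, 118, 192]… (length divides ord_193(175)).
3 cycles of lengths [96, 96, 1].
sign(π) = (−1)^{n − #cycles} = (−1)^{193−3} = (−1)^190 = +1.

+1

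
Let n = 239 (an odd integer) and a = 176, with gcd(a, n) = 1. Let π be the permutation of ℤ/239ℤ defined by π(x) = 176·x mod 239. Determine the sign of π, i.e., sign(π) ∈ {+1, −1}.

+1

Orbit of 99 under x↦176x: [99, 216, 15, 11, 24, 161, 134]… (length divides ord_239(176)).
Decompose π into cycles: lengths [119, 119, 1] (3 cycles, including the fixed point 0).
239 − 3 = 236 transpositions; sign(π) = (−1)^236 = +1.
Check: (176/239) = +1 by Zolotarev.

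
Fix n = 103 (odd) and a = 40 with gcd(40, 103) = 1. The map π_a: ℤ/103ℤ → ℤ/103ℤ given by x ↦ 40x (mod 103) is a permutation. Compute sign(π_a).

Orbit of 5 under x↦40x: [5, 97, 69, 82, 87, 81, 47]… (length divides ord_103(40)).
Decompose π into cycles: lengths [102, 1] (2 cycles, including the fixed point 0).
n − c = 103 − 2 = 101; sign = (−1)^101 = -1.

-1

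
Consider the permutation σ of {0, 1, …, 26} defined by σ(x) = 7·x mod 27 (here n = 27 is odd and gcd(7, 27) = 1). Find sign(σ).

Trace 1: π^k(1) = [1, 7, 22, 19, 25, 13, 10] for k=0..6.
Cycle type of π: 9×2 + 3×2 + 1×3; total 7 cycles.
Σ(ℓ_i−1) = 27−7 = 20; sign = (−1)^20 = +1.

+1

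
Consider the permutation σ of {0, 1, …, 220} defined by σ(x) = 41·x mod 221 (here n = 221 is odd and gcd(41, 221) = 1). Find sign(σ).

+1

Trace 124: π^k(124) = [124, 1, 41, 134, 190, 55, 45] for k=0..6.
7 cycles of lengths [48, 48, 48, 48, 16, 12, 1].
7 cycles on 221: each ℓ→(−1)^(ℓ−1), product (−1)^214 = +1.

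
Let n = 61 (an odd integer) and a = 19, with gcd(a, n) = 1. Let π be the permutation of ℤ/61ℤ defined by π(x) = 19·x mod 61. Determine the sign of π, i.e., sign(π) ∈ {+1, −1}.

Orbit of 48 under x↦19x: [48, 58, 4, 15, 41, 47, 39]… (length divides ord_61(19)).
Decompose π into cycles: lengths [30, 30, 1] (3 cycles, including the fixed point 0).
With 3 cycles on 61 points, sign = (−1)^{61−3} = +1.
(19|61)_J = +1 (Zolotarev's lemma cross-check).

+1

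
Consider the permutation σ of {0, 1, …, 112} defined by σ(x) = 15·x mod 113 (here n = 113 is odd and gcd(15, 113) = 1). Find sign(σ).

Orbit of 98 under x↦15x: [98, 1, 15, 112]… (length divides ord_113(15)).
π_15 has 29 disjoint cycles with lengths [4, 4, 4, 4, 4, 4, 4, 4, 4, 4, 4, 4, 4, 4, 4, 4, 4, 4, 4, 4, 4, 4, 4, 4, 4, 4, 4, 4, 1] on {0,…,112}.
With 29 cycles on 113 points, sign = (−1)^{113−29} = +1.
(15|113)_J = +1 (Zolotarev's lemma cross-check).

+1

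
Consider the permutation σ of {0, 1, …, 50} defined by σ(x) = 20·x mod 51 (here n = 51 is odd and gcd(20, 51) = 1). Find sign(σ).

Trace 1: π^k(1) = [1, 20, 43, 44, 13, 5, 49] for k=0..6.
π_20 has 5 disjoint cycles with lengths [16, 16, 16, 2, 1] on {0,…,50}.
n − c = 51 − 5 = 46; sign = (−1)^46 = +1.
The Jacobi symbol (20|51) = +1 (Zolotarev) agrees.

+1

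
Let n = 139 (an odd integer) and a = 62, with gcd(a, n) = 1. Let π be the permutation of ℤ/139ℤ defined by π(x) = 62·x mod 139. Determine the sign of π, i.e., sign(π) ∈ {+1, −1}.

-1

Start at x=64: 64 → 76 → 125 → 105 → 116 → 103 → 131 → … (one orbit).
4 cycles of lengths [46, 46, 46, 1].
sign(π) = (−1)^{n − #cycles} = (−1)^{139−4} = (−1)^135 = -1.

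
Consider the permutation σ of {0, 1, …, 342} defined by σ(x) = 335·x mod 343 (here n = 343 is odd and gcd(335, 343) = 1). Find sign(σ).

Trace 85: π^k(85) = [85, 6, 295, 41, 15, 223, 274] for k=0..6.
Cycle lengths of π_335 on ℤ/343ℤ: [98, 98, 98, 14, 14, 14, 2, 2, 2, 1]; 10 cycles in total.
10 cycles on 343: each ℓ→(−1)^(ℓ−1), product (−1)^333 = -1.
Check: (335/343) = -1 by Zolotarev.

-1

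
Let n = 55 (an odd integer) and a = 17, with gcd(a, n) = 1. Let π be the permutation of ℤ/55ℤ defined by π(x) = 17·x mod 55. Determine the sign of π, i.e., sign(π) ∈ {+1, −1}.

Orbit of 26 under x↦17x: [26, 2, 34, 28, 36, 7, 9]… (length divides ord_55(17)).
5 cycles of lengths [20, 20, 10, 4, 1].
55 − 5 = 50 transpositions; sign(π) = (−1)^50 = +1.

+1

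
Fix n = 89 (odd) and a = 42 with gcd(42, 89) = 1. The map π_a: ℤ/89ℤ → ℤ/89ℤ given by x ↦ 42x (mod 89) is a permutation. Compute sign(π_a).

Trace 42: π^k(42) = [42, 73, 40, 78, 72, 87, 5] for k=0..6.
Cycle type of π: 44×2 + 1; total 3 cycles.
3 cycles on 89: each ℓ→(−1)^(ℓ−1), product (−1)^86 = +1.

+1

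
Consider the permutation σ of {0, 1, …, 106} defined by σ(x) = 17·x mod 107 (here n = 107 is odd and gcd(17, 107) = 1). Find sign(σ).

-1

Start at x=57: 57 → 6 → 102 → 22 → 53 → 45 → 16 → … (one orbit).
π_17 has 2 disjoint cycles with lengths [106, 1] on {0,…,106}.
2 cycles on 107: each ℓ→(−1)^(ℓ−1), product (−1)^105 = -1.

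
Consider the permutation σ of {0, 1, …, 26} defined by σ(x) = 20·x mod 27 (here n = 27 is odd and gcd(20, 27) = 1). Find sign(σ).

-1

Trace 2: π^k(2) = [2, 13, 17, 16, 23, 1, 20] for k=0..6.
π_20 has 4 disjoint cycles with lengths [18, 6, 2, 1] on {0,…,26}.
27 − 4 = 23 transpositions; sign(π) = (−1)^23 = -1.
Via Zolotarev, sign(π_{20}) = (20|27) = -1.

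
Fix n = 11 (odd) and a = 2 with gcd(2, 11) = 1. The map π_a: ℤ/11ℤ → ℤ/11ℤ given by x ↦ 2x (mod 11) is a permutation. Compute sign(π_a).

Orbit of 6 under x↦2x: [6, 1, 2, 4, 8, 5, 10]… (length divides ord_11(2)).
The orbit structure of x ↦ 2x mod 11: 2 orbits of sizes [10, 1].
Σ(ℓ_i−1) = 11−2 = 9; sign = (−1)^9 = -1.
(2|11)_J = -1 (Zolotarev's lemma cross-check).

-1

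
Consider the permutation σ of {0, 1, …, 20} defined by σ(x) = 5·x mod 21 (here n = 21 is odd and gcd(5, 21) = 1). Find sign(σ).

+1

Trace 20: π^k(20) = [20, 16, 17, 1, 5, 4] for k=0..5.
π_5 has 5 disjoint cycles with lengths [6, 6, 6, 2, 1] on {0,…,20}.
Σ(ℓ_i−1) = 21−5 = 16; sign = (−1)^16 = +1.
Zolotarev: (5|21) = +1, matching the cycle-count sign.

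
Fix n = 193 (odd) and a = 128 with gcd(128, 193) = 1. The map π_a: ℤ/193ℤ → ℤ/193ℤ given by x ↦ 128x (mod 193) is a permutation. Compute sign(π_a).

+1

Start at x=151: 151 → 28 → 110 → 184 → 6 → 189 → 67 → … (one orbit).
The orbit structure of x ↦ 128x mod 193: 3 orbits of sizes [96, 96, 1].
3 cycles on 193: each ℓ→(−1)^(ℓ−1), product (−1)^190 = +1.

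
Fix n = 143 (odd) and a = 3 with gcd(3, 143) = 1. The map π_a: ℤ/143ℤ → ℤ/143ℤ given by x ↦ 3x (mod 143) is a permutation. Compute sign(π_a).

+1

Orbit of 113 under x↦3x: [113, 53, 16, 48, 1, 3, 9]… (length divides ord_143(3)).
Decompose π into cycles: lengths [15, 15, 15, 15, 15, 15, 15, 15, 5, 5, 3, 3, 3, 3, 1] (15 cycles, including the fixed point 0).
15 cycles on 143: each ℓ→(−1)^(ℓ−1), product (−1)^128 = +1.
The Jacobi symbol (3|143) = +1 (Zolotarev) agrees.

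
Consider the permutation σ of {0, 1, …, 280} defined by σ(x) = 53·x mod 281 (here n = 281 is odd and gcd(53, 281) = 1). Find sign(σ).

+1

Trace 53: π^k(53) = [53, 280, 228, 1] for k=0..3.
Cycle type of π: 4×70 + 1; total 71 cycles.
n − c = 281 − 71 = 210; sign = (−1)^210 = +1.
(53|281)_J = +1 (Zolotarev's lemma cross-check).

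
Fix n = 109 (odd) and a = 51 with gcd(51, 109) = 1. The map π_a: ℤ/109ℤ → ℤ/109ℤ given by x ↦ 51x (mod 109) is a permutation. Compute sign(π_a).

Trace 78: π^k(78) = [78, 54, 29, 62, 1, 51, 94] for k=0..6.
Cycle lengths of π_51 on ℤ/109ℤ: [108, 1]; 2 cycles in total.
n − c = 109 − 2 = 107; sign = (−1)^107 = -1.
Via Zolotarev, sign(π_{51}) = (51|109) = -1.

-1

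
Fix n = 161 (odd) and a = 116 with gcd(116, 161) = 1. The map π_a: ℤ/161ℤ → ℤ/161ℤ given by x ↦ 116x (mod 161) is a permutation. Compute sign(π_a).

+1

Start at x=1: 1 → 116 → 93 → 1 (one orbit).
The orbit structure of x ↦ 116x mod 161: 69 orbits of sizes [3, 3, 3, 3, 3, 3, 3, 3, 3, 3, 3, 3, 3, 3, 3, 3, 3, 3, 3, 3, 3, 3, 3, 3, 3, 3, 3, 3, 3, 3, 3, 3, 3, 3, 3, 3, 3, 3, 3, 3, 3, 3, 3, 3, 3, 3, 1, 1, 1, 1, 1, 1, 1, 1, 1, 1, 1, 1, 1, 1, 1, 1, 1, 1, 1, 1, 1, 1, 1].
sign(π) = (−1)^{n − #cycles} = (−1)^{161−69} = (−1)^92 = +1.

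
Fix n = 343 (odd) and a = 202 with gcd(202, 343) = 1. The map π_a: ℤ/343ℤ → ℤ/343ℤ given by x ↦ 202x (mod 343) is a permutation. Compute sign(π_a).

-1

Orbit of 29 under x↦202x: [29, 27, 309, 335, 99, 104, 85]… (length divides ord_343(202)).
The orbit structure of x ↦ 202x mod 343: 10 orbits of sizes [98, 98, 98, 14, 14, 14, 2, 2, 2, 1].
343 − 10 = 333 transpositions; sign(π) = (−1)^333 = -1.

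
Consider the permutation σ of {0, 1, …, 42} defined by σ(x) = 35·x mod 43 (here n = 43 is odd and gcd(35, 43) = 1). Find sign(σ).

+1

Start at x=21: 21 → 4 → 11 → 41 → 16 → 1 → 35 → 21 (one orbit).
π_35 has 7 disjoint cycles with lengths [7, 7, 7, 7, 7, 7, 1] on {0,…,42}.
7 cycles on 43: each ℓ→(−1)^(ℓ−1), product (−1)^36 = +1.
Via Zolotarev, sign(π_{35}) = (35|43) = +1.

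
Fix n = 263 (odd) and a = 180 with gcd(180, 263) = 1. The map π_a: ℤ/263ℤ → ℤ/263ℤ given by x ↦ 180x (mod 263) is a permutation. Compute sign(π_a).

-1

Start at x=111: 111 → 255 → 138 → 118 → 200 → 232 → 206 → … (one orbit).
π_180 has 2 disjoint cycles with lengths [262, 1] on {0,…,262}.
sign(π) = (−1)^{n − #cycles} = (−1)^{263−2} = (−1)^261 = -1.
Via Zolotarev, sign(π_{180}) = (180|263) = -1.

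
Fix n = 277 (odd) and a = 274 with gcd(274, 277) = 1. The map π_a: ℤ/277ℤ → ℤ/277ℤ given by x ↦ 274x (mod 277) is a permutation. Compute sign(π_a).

+1

Trace 75: π^k(75) = [75, 52, 121, 191, 258, 57, 106] for k=0..6.
3 cycles of lengths [138, 138, 1].
Σ(ℓ_i−1) = 277−3 = 274; sign = (−1)^274 = +1.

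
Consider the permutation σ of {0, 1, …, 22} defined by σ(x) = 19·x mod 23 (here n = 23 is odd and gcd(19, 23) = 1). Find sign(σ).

-1

Orbit of 3 under x↦19x: [3, 11, 2, 15, 9, 10, 6]… (length divides ord_23(19)).
Cycle lengths of π_19 on ℤ/23ℤ: [22, 1]; 2 cycles in total.
2 cycles on 23: each ℓ→(−1)^(ℓ−1), product (−1)^21 = -1.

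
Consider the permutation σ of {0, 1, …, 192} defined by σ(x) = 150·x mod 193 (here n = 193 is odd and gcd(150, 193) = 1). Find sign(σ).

+1

Trace 150: π^k(150) = [150, 112, 9, 192, 43, 81, 184] for k=0..6.
π_150 has 25 disjoint cycles with lengths [8, 8, 8, 8, 8, 8, 8, 8, 8, 8, 8, 8, 8, 8, 8, 8, 8, 8, 8, 8, 8, 8, 8, 8, 1] on {0,…,192}.
sign(π) = (−1)^{n − #cycles} = (−1)^{193−25} = (−1)^168 = +1.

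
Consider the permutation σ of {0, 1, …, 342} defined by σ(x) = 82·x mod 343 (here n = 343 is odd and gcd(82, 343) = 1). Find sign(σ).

-1

Orbit of 246 under x↦82x: [246, 278, 158, 265, 121, 318, 8]… (length divides ord_343(82)).
Cycle lengths of π_82 on ℤ/343ℤ: [294, 42, 6, 1]; 4 cycles in total.
n − c = 343 − 4 = 339; sign = (−1)^339 = -1.
(82|343)_J = -1 (Zolotarev's lemma cross-check).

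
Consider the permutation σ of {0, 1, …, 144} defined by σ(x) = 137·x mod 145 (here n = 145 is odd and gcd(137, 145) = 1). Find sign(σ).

Orbit of 143 under x↦137x: [143, 16, 17, 9, 73, 141, 32]… (length divides ord_145(137)).
7 cycles of lengths [28, 28, 28, 28, 28, 4, 1].
sign(π) = (−1)^{n − #cycles} = (−1)^{145−7} = (−1)^138 = +1.
(137|145)_J = +1 (Zolotarev's lemma cross-check).

+1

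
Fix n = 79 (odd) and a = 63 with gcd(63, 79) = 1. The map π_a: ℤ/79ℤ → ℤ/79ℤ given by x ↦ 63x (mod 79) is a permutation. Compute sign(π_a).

-1

Start at x=22: 22 → 43 → 23 → 27 → 42 → 39 → 8 → … (one orbit).
π_63 has 2 disjoint cycles with lengths [78, 1] on {0,…,78}.
With 2 cycles on 79 points, sign = (−1)^{79−2} = -1.
(63|79)_J = -1 (Zolotarev's lemma cross-check).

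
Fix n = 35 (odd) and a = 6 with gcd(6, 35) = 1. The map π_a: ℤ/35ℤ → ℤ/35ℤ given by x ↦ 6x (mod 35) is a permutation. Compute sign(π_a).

-1

Trace 6: π^k(6) = [6, 1] for k=0..1.
Cycle lengths of π_6 on ℤ/35ℤ: [2, 2, 2, 2, 2, 2, 2, 2, 2, 2, 2, 2, 2, 2, 2, 1, 1, 1, 1, 1]; 20 cycles in total.
35 − 20 = 15 transpositions; sign(π) = (−1)^15 = -1.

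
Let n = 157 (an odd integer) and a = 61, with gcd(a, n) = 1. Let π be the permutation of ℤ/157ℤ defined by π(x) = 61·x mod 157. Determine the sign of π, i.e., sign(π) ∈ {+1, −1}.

Start at x=29: 29 → 42 → 50 → 67 → 5 → 148 → 79 → … (one orbit).
π_61 has 2 disjoint cycles with lengths [156, 1] on {0,…,156}.
sign(π) = (−1)^{n − #cycles} = (−1)^{157−2} = (−1)^155 = -1.

-1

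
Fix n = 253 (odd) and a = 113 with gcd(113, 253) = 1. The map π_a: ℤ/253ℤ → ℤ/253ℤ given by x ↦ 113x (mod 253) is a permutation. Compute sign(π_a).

Orbit of 36 under x↦113x: [36, 20, 236, 103, 1, 113, 119]… (length divides ord_253(113)).
Cycle type of π: 110×2 + 22 + 5×2 + 1; total 6 cycles.
6 cycles on 253: each ℓ→(−1)^(ℓ−1), product (−1)^247 = -1.
Check: (113/253) = -1 by Zolotarev.

-1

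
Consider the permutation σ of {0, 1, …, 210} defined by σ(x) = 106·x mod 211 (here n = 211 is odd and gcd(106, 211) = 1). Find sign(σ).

-1

Orbit of 52 under x↦106x: [52, 26, 13, 112, 56, 28, 14]… (length divides ord_211(106)).
2 cycles of lengths [210, 1].
211 − 2 = 209 transpositions; sign(π) = (−1)^209 = -1.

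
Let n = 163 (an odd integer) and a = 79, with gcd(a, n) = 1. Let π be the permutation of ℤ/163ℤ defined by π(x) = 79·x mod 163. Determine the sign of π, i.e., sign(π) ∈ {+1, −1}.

-1

Orbit of 136 under x↦79x: [136, 149, 35, 157, 15, 44, 53]… (length divides ord_163(79)).
Cycle type of π: 162 + 1; total 2 cycles.
With 2 cycles on 163 points, sign = (−1)^{163−2} = -1.
Via Zolotarev, sign(π_{79}) = (79|163) = -1.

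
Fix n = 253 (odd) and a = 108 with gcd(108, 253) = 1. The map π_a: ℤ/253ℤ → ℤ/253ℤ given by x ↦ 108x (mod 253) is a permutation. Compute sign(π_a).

+1

Start at x=236: 236 → 188 → 64 → 81 → 146 → 82 → 1 → … (one orbit).
Cycle type of π: 55×4 + 11×2 + 5×2 + 1; total 9 cycles.
9 cycles on 253: each ℓ→(−1)^(ℓ−1), product (−1)^244 = +1.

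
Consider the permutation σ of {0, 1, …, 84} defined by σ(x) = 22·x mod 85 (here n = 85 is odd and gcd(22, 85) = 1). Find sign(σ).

Orbit of 21 under x↦22x: [21, 37, 49, 58, 1, 22, 59]… (length divides ord_85(22)).
Cycle lengths of π_22 on ℤ/85ℤ: [16, 16, 16, 16, 16, 4, 1]; 7 cycles in total.
sign(π) = (−1)^{n − #cycles} = (−1)^{85−7} = (−1)^78 = +1.

+1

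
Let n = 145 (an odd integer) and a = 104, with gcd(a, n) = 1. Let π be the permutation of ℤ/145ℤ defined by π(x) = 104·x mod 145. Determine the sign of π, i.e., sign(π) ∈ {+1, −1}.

Orbit of 1 under x↦104x: [1, 104, 86, 99]… (length divides ord_145(104)).
Decompose π into cycles: lengths [4, 4, 4, 4, 4, 4, 4, 4, 4, 4, 4, 4, 4, 4, 4, 4, 4, 4, 4, 4, 4, 4, 4, 4, 4, 4, 4, 4, 4, 4, 4, 4, 4, 4, 4, 2, 2, 1] (38 cycles, including the fixed point 0).
38 cycles on 145: each ℓ→(−1)^(ℓ−1), product (−1)^107 = -1.

-1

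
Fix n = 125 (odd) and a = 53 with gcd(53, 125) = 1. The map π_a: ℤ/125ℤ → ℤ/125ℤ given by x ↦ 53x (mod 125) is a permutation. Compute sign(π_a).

-1

Start at x=6: 6 → 68 → 104 → 12 → 11 → 83 → 24 → … (one orbit).
The orbit structure of x ↦ 53x mod 125: 4 orbits of sizes [100, 20, 4, 1].
125 − 4 = 121 transpositions; sign(π) = (−1)^121 = -1.
Zolotarev: (53|125) = -1, matching the cycle-count sign.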